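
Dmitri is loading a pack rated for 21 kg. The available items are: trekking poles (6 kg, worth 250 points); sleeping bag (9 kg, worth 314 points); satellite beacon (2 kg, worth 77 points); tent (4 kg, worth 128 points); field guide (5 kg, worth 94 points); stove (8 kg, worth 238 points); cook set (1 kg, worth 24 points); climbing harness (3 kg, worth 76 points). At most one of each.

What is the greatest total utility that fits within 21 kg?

769

Ranking by ratio (utility/kg): trekking poles 41.67, satellite beacon 38.50, sleeping bag 34.89.
The ratio ordering already packs tightly: trekking poles + sleeping bag + satellite beacon + tent, 21 kg, 769.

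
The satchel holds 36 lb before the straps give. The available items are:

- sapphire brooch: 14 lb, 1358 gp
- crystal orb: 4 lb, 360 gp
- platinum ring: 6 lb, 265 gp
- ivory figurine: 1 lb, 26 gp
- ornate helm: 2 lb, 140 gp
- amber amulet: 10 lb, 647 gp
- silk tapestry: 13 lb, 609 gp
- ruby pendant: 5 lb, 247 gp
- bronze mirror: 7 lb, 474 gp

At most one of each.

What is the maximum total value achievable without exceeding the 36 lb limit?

2865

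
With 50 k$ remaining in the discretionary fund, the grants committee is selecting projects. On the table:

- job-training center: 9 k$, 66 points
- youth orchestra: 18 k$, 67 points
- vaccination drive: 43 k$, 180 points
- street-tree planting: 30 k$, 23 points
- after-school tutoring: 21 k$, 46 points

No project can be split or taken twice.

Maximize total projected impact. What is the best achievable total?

Density check — job-training center 7.33, vaccination drive 4.19, youth orchestra 3.72 are the best per k$.
Greedy by ratio would take job-training center + youth orchestra + after-school tutoring: 48 k$ used, total 179.
Dropping job-training center and youth orchestra and after-school tutoring frees 48 k$; slotting in vaccination drive (43 k$) lifts the total to 180 at 43 k$.

180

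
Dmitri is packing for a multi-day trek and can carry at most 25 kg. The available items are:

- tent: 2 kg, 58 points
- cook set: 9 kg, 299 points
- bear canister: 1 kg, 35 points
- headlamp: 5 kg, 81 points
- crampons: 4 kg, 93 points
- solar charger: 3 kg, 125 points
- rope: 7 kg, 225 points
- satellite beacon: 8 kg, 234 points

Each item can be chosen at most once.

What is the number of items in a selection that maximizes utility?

5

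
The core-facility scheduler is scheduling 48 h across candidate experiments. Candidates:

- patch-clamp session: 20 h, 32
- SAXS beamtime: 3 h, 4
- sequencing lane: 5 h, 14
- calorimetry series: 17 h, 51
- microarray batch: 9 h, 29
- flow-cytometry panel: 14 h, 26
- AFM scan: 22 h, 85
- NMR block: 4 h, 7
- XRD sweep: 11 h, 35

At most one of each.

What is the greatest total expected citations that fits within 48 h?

165

Filling by ratio: sequencing lane + microarray batch + AFM scan + XRD sweep for 163, with 1 h left unused.
Replace sequencing lane and XRD sweep with calorimetry series: the trade gains 2 net, giving 165 at 48 h.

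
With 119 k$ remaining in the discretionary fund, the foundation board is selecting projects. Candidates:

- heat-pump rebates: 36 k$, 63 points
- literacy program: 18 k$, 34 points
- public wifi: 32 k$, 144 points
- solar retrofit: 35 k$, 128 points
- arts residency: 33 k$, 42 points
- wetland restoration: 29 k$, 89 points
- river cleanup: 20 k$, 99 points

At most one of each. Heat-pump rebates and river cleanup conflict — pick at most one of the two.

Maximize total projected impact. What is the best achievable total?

460

Public wifi + solar retrofit + wetland restoration + river cleanup uses 116 of the 119 k$ and totals 460.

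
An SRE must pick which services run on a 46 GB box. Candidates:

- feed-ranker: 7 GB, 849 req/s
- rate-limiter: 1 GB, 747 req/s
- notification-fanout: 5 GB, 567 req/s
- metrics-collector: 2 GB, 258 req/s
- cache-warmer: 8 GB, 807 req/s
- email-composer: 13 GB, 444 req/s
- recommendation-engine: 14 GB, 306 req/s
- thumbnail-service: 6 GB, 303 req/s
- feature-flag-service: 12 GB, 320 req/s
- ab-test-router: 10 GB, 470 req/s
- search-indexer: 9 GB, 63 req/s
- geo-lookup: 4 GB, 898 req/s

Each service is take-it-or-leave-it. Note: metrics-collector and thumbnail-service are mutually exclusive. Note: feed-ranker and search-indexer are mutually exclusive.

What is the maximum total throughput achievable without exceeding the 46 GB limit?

4641

Taking feed-ranker + rate-limiter + notification-fanout + cache-warmer + thumbnail-service + ab-test-router + geo-lookup: 41 GB used, 4641 in throughput.
The closest alternative, feed-ranker + rate-limiter + notification-fanout + cache-warmer + email-composer + thumbnail-service + geo-lookup, reaches only 4615.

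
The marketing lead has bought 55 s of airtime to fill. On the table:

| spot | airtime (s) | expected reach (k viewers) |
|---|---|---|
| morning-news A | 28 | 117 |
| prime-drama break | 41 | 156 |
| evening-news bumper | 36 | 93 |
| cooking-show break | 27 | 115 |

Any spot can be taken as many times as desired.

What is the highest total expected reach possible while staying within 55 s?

232

Density check — cooking-show break 4.26, morning-news A 4.18, prime-drama break 3.80, evening-news bumper 2.58 are the best per s.
Taking the top-ratio spots first gives 2×cooking-show break for 230 (54 s).
The 27 s tied up in cooking-show break is better spent on morning-news A — total rises to 232 (55 s).
Every other selection either busts 55 s or fails to beat 232.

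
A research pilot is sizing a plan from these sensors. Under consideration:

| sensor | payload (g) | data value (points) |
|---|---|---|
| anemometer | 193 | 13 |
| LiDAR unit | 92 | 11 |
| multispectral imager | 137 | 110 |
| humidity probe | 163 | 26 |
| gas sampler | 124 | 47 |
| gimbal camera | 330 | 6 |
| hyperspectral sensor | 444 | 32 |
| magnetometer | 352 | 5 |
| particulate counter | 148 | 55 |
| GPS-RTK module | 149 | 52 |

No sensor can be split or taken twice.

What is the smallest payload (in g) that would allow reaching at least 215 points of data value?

434

Look for the lowest-payload combination reaching 215.
multispectral imager + particulate counter + GPS-RTK module reaches 217 using 434 g.
Any bundle with less than 434 g falls short of 215.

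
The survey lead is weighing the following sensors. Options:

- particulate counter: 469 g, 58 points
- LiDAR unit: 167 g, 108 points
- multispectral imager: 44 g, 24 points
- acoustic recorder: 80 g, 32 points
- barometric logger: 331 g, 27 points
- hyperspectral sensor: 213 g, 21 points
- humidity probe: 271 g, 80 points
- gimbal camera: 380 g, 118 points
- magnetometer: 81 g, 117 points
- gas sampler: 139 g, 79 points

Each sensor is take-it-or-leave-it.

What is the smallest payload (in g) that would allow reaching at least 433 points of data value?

Look for the lowest-payload combination reaching 433.
LiDAR unit + multispectral imager + acoustic recorder + humidity probe + magnetometer + gas sampler: 440 data value at 782 g.
No combination under 782 g hits 433.

782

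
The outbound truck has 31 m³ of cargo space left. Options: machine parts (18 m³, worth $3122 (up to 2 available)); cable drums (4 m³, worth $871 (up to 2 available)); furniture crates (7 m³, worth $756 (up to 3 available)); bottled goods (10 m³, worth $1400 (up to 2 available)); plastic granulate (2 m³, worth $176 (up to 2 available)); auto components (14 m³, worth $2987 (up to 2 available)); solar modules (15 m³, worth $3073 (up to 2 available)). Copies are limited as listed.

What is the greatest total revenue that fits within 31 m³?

6236

Density check — cable drums 217.75, auto components 213.36, solar modules 204.87, machine parts 173.44 are the best per m³.
A density-first pass picks 2×cable drums + furniture crates + plastic granulate + auto components — 5661 at 31 m³.
Replace 2×cable drums and furniture crates with solar modules: the trade gains 575 net, giving 6236 at 31 m³.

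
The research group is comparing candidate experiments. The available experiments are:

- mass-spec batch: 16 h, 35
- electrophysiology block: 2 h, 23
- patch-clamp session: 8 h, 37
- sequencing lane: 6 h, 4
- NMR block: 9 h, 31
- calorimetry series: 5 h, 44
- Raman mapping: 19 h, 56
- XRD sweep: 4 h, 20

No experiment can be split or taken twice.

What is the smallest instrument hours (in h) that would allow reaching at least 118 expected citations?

19

Need the lightest bundle worth ≥ 118.
electrophysiology block + patch-clamp session + calorimetry series + XRD sweep reaches 124 using 19 h.
No combination under 19 h hits 118.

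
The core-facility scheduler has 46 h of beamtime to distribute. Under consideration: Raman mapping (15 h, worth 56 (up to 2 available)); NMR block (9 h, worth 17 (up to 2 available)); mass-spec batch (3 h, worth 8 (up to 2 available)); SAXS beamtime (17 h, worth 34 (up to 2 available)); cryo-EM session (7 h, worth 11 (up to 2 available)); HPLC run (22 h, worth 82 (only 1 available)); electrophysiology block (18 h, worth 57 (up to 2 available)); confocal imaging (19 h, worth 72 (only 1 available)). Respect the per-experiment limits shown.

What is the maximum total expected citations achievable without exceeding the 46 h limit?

162

Filling by ratio: Raman mapping + 2×mass-spec batch + confocal imaging for 144, with 6 h left unused.
Replace Raman mapping and mass-spec batch with HPLC run: the trade gains 18 net, giving 162 at 44 h.
That's the maximum — no swap from here does better than 162.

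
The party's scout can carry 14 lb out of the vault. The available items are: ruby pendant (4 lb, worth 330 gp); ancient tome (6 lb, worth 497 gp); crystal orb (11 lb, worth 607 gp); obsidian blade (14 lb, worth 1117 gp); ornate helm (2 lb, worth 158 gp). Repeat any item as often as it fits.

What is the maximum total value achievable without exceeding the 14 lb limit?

1157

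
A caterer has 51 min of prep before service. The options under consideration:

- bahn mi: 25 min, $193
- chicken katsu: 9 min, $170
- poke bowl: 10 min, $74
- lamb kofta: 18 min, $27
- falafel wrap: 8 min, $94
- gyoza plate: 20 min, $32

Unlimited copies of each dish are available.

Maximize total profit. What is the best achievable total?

The ratio ordering already packs tightly: 5×chicken katsu, 45 min, 850.
Nothing else within 51 min beats 850.

850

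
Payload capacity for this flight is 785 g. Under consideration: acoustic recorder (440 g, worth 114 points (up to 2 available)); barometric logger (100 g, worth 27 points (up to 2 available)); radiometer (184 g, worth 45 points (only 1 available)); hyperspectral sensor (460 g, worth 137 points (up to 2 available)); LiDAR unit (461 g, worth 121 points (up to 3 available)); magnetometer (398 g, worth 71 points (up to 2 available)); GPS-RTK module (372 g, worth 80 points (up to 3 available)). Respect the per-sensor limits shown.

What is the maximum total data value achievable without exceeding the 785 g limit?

By data value per g: hyperspectral sensor 0.30, barometric logger 0.27, LiDAR unit 0.26, acoustic recorder 0.26 lead.
Taking the top-ratio sensors first gives 2×barometric logger + hyperspectral sensor for 191 (660 g).
Replace barometric logger with radiometer: the trade gains 18 net, giving 209 at 744 g.
The spare 41 g is too small for any remaining sensor, and no exchange beats 209.

209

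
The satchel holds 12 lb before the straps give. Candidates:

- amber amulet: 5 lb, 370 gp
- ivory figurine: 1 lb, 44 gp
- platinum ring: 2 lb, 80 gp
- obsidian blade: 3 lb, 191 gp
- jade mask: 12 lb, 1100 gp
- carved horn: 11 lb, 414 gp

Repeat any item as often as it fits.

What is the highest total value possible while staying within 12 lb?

Density check — jade mask 91.67, amber amulet 74.00, obsidian blade 63.67, ivory figurine 44.00 are the best per lb.
Best packing: jade mask — 12 lb, 1100 total.
No other feasible combination exceeds 1100.

1100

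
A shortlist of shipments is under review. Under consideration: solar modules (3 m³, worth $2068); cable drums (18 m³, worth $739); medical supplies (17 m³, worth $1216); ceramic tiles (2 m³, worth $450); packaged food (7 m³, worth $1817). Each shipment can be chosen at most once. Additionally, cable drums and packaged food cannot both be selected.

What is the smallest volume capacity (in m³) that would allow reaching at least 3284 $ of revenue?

10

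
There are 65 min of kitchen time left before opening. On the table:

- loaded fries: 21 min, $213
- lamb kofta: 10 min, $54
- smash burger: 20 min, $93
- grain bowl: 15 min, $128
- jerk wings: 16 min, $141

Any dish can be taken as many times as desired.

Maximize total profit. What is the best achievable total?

639

Best packing: 3×loaded fries — 63 min, 639 total.
That's the maximum — no swap from here does better than 639.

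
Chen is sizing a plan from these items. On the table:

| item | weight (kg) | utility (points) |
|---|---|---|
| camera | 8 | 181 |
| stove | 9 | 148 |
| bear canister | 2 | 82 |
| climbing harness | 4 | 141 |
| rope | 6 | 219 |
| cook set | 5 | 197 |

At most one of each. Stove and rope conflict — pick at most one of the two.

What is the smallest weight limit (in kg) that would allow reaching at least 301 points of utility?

8

Minimise kg subject to total utility ≥ 301.
bear canister + rope: 301 utility at 8 kg.
Any bundle with less than 8 kg falls short of 301.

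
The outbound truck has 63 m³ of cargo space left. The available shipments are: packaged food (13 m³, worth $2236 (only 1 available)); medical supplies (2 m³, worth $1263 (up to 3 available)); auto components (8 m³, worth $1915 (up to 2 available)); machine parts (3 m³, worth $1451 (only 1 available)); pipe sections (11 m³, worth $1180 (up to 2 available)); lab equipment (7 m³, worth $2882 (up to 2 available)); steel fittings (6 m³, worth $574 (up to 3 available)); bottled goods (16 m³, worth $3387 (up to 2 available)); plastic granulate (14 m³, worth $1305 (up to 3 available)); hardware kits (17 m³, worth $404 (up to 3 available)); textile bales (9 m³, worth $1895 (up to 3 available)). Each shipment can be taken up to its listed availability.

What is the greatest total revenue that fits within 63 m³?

Density check — medical supplies 631.50, machine parts 483.67, lab equipment 411.71 are the best per m³.
The ratio heuristic lands on 3×medical supplies + 2×auto components + machine parts + 2×lab equipment + steel fittings + bottled goods (18795) but leaves 2 m³ idle.
Dropping auto components and steel fittings frees 14 m³; slotting in bottled goods (16 m³) lifts the total to 19693 at 63 m³.
That's the maximum — no swap from here does better than 19693.

19693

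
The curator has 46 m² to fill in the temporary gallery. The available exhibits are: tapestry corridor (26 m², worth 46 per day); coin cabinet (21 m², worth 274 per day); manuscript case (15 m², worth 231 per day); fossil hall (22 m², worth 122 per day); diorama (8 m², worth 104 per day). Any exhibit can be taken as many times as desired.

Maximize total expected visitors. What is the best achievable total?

Best packing: 3×manuscript case — 45 m², 693 total.
No other feasible combination exceeds 693.

693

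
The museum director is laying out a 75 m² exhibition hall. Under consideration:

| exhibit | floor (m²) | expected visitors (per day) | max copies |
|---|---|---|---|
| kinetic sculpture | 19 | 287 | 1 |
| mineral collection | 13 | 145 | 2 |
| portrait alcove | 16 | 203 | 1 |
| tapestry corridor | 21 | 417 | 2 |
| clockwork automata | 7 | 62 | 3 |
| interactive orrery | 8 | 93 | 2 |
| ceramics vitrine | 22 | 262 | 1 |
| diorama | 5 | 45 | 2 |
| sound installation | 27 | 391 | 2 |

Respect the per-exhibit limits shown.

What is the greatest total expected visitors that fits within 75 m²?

1270

By expected visitors per m²: tapestry corridor 19.86, kinetic sculpture 15.11, sound installation 14.48 lead.
The ratio heuristic lands on kinetic sculpture + 2×tapestry corridor + interactive orrery + diorama (1259) but leaves 1 m² idle.
The 27 m² tied up in kinetic sculpture and interactive orrery is better spent on sound installation — total rises to 1270 (74 m²).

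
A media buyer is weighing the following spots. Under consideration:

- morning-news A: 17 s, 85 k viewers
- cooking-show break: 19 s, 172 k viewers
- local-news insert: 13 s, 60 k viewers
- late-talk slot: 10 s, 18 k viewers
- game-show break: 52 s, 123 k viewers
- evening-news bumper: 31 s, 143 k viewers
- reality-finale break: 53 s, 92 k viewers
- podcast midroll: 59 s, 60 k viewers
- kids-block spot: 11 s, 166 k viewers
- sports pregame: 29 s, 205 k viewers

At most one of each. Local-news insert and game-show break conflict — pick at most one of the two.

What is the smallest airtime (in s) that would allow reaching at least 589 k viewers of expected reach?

72

Minimise s subject to total expected reach ≥ 589.
cooking-show break + local-news insert + kids-block spot + sports pregame: 603 expected reach at 72 s.
No combination under 72 s hits 589.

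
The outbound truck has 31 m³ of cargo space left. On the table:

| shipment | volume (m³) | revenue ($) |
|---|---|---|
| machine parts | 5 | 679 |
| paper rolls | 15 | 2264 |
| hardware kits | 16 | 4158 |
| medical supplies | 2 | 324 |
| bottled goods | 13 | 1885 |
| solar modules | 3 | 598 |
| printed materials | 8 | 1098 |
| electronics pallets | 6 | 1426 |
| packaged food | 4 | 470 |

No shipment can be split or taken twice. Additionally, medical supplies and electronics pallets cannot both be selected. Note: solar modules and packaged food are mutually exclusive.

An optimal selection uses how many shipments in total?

4

The maximum revenue within 31 m³ is 6861.
One optimal bundle: machine parts + hardware kits + solar modules + electronics pallets (30 m³).
Any selection reaching 6861 contains exactly 4 shipments.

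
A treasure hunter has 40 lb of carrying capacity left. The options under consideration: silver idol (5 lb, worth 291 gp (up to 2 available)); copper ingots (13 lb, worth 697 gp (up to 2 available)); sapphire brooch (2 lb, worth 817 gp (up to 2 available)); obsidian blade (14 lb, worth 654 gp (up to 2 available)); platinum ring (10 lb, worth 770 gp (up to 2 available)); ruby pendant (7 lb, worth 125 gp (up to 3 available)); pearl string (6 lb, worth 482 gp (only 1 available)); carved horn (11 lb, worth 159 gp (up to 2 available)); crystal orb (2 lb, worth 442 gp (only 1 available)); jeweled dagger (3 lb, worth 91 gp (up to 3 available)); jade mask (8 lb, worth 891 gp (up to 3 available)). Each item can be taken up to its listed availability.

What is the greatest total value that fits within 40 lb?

5519

Filling by ratio: 2×sapphire brooch + pearl string + crystal orb + jeweled dagger + 3×jade mask for 5322, with 1 lb left unused.
Dropping pearl string and jeweled dagger frees 9 lb; slotting in platinum ring (10 lb) lifts the total to 5519 at 40 lb.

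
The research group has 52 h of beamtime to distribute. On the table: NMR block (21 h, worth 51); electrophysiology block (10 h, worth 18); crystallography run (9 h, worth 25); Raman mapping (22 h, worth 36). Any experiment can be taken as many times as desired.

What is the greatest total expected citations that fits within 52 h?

By expected citations per h: crystallography run 2.78, NMR block 2.43, electrophysiology block 1.80 lead.
Greedy by ratio would take 5×crystallography run: 45 h used, total 125.
Dropping 4×crystallography run frees 36 h; slotting in 2×NMR block (42 h) lifts the total to 127 at 51 h.
That's the maximum — no swap from here does better than 127.

127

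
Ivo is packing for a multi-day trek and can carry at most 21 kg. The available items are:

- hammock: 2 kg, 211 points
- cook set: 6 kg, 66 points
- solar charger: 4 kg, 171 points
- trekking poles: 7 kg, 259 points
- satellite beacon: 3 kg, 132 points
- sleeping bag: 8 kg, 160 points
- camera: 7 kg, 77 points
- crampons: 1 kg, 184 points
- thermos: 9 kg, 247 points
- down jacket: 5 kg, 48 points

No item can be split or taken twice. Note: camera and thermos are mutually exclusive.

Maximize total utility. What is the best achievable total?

Taking hammock + solar charger + trekking poles + satellite beacon + crampons: 17 kg used, 957 in utility.
Runner-up hammock + trekking poles + satellite beacon + sleeping bag + crampons tops out at 946.

957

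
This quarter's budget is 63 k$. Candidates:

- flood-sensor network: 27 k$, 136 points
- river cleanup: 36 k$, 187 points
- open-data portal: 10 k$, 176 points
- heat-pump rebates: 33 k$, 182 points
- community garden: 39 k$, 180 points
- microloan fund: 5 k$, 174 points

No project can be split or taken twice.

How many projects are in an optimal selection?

Best achievable projected impact is 537.
For example river cleanup + open-data portal + microloan fund achieves it, using 51 k$.
Any selection reaching 537 contains exactly 3 projects.

3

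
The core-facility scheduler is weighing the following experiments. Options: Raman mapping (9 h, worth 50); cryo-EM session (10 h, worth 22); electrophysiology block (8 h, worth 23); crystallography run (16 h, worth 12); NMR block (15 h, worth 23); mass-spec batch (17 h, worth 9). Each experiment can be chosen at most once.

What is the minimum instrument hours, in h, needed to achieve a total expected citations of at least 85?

Look for the lowest-instrument combination reaching 85.
Raman mapping + cryo-EM session + electrophysiology block: 95 expected citations at 27 h.
No combination under 27 h hits 85.

27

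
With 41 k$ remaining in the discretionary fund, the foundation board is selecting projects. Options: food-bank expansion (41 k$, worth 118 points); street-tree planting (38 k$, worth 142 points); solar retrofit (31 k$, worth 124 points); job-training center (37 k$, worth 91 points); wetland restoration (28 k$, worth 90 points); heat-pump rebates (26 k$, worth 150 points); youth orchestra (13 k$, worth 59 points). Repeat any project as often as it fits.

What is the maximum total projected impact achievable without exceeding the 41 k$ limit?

Density check — heat-pump rebates 5.77, youth orchestra 4.54, solar retrofit 4.00 are the best per k$.
Taking heat-pump rebates + youth orchestra: 39 k$ used, 209 in projected impact.

209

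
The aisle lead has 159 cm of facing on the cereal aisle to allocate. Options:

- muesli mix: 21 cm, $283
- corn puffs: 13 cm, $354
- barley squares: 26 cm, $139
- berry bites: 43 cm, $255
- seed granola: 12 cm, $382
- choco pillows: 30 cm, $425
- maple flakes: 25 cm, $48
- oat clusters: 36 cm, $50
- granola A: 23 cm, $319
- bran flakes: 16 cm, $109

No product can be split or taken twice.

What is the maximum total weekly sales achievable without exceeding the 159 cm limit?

2127

Best packing: muesli mix + corn puffs + berry bites + seed granola + choco pillows + granola A + bran flakes — 158 cm, 2127 total.
Every other selection either busts 159 cm or fails to beat 2127.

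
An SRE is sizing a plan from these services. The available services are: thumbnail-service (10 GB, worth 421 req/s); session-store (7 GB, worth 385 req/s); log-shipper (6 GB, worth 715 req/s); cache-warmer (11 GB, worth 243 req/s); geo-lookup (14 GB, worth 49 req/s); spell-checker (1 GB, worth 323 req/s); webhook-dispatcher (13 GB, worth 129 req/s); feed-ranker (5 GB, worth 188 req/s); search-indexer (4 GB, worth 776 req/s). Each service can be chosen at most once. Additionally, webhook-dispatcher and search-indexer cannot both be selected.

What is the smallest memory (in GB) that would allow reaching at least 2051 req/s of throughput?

Minimise GB subject to total throughput ≥ 2051.
Taking session-store + log-shipper + spell-checker + search-indexer gives 2199 (≥ 2051) for 18 GB.
No combination under 18 GB hits 2051.

18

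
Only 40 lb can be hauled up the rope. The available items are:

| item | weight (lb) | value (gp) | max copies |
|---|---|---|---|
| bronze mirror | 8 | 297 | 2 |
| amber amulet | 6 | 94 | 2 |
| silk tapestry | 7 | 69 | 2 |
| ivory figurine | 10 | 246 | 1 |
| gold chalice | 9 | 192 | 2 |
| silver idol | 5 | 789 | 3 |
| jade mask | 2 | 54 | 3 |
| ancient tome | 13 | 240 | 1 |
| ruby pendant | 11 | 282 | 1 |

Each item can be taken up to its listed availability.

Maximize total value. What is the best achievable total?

3153

By value per lb: silver idol 157.80, bronze mirror 37.12, jade mask 27.00 lead.
Greedy by ratio would take 2×bronze mirror + 3×silver idol + 3×jade mask: 37 lb used, total 3123.
The 6 lb tied up in 3×jade mask is better spent on gold chalice — total rises to 3153 (40 lb).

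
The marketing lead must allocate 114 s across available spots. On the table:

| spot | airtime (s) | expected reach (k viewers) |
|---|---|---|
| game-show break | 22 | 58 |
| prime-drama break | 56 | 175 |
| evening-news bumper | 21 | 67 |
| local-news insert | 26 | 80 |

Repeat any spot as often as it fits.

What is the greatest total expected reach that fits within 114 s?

Ranking by ratio (expected reach/s): evening-news bumper 3.19, prime-drama break 3.12, local-news insert 3.08, game-show break 2.64.
The ratio heuristic lands on 5×evening-news bumper (335) but leaves 9 s idle.
Replace 5×evening-news bumper with 2×prime-drama break: the trade gains 15 net, giving 350 at 112 s.
Nothing else within 114 s beats 350.

350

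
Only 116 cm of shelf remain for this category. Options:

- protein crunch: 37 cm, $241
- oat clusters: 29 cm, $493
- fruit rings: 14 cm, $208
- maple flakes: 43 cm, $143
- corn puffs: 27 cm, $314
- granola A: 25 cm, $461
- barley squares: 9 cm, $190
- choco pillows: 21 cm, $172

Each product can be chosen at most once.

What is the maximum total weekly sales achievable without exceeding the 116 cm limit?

1666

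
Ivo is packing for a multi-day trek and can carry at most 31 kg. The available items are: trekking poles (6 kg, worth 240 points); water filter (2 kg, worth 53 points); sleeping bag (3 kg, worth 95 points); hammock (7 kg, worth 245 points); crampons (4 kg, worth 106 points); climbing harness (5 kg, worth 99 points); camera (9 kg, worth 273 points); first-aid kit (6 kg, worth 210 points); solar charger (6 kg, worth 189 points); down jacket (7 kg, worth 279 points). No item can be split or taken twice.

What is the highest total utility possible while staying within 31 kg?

Taking trekking poles + water filter + sleeping bag + hammock + first-aid kit + down jacket: 31 kg used, 1122 in utility.
Next best is trekking poles + water filter + sleeping bag + hammock + solar charger + down jacket at 1101 (31 kg) — short by 21.

1122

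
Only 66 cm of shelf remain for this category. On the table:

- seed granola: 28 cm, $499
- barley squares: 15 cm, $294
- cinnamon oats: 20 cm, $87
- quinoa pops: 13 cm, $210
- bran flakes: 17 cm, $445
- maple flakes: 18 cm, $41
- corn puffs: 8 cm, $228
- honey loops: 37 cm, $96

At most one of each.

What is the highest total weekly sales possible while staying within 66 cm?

Filling by ratio: barley squares + quinoa pops + bran flakes + corn puffs for 1177, with 13 cm left unused.
Dropping barley squares frees 15 cm; slotting in seed granola (28 cm) lifts the total to 1382 at 66 cm.

1382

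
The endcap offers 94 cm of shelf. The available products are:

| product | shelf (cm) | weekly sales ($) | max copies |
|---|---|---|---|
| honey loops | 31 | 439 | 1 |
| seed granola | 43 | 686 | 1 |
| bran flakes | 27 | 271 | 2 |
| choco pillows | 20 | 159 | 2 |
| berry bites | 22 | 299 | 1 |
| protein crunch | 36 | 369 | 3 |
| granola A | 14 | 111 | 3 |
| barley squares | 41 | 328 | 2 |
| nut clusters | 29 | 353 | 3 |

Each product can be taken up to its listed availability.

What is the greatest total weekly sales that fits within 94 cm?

1338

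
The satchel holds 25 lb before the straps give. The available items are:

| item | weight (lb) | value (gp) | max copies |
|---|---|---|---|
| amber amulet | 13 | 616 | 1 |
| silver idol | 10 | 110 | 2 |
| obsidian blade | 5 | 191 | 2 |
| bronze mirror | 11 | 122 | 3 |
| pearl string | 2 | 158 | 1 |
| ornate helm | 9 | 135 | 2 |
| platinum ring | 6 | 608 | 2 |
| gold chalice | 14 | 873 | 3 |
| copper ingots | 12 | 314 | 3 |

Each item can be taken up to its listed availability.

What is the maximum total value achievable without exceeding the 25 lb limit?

By value per lb: platinum ring 101.33, pearl string 79.00, gold chalice 62.36, amber amulet 47.38 lead.
Filling by ratio: 2×obsidian blade + pearl string + 2×platinum ring for 1756, with 1 lb left unused.
Replace 2×obsidian blade and pearl string with amber amulet: the trade gains 76 net, giving 1832 at 25 lb.
That's the maximum — no swap from here does better than 1832.

1832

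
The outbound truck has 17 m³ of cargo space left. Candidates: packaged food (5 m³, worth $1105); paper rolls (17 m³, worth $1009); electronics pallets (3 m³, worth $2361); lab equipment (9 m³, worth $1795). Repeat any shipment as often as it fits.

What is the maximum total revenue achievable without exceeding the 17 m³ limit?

11805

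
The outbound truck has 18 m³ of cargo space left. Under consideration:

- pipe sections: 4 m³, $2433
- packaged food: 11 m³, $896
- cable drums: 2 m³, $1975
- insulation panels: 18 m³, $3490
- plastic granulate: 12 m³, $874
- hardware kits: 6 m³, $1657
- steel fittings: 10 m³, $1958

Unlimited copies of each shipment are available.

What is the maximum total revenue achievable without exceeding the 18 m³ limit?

The ratio ordering already packs tightly: 9×cable drums, 18 m³, 17775.
No other feasible combination exceeds 17775.

17775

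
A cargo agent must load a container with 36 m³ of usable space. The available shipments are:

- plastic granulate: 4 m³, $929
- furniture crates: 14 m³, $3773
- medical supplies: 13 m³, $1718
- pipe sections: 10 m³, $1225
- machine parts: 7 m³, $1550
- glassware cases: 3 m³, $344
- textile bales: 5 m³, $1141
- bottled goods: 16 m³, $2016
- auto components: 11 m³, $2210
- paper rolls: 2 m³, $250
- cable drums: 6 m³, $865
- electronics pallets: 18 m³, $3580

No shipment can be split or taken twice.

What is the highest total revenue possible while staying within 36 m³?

8462

Greedy by ratio would take plastic granulate + furniture crates + machine parts + textile bales + cable drums: 36 m³ used, total 8258.
Dropping textile bales and cable drums frees 11 m³; slotting in auto components (11 m³) lifts the total to 8462 at 36 m³.
Runner-up plastic granulate + furniture crates + textile bales + auto components + paper rolls tops out at 8303.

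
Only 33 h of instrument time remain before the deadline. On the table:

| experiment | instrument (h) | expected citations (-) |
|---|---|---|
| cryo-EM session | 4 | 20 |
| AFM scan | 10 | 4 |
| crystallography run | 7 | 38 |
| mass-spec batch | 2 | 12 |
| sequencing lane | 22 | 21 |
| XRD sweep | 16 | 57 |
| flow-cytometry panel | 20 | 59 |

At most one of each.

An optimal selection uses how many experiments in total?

4

Optimal total is 129.
cryo-EM session + crystallography run + mass-spec batch + flow-cytometry panel hits 129 at 33 h.
All optima have 4 experiments.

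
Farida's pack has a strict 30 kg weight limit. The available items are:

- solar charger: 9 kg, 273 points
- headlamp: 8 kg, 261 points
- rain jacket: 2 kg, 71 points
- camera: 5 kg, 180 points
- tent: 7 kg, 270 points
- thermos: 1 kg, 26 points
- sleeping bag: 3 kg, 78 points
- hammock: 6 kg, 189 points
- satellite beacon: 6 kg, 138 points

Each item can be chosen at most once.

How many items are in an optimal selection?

The maximum utility within 30 kg is 1010.
One optimal bundle: solar charger + headlamp + camera + tent + thermos (30 kg).
Any selection reaching 1010 contains exactly 5 items.

5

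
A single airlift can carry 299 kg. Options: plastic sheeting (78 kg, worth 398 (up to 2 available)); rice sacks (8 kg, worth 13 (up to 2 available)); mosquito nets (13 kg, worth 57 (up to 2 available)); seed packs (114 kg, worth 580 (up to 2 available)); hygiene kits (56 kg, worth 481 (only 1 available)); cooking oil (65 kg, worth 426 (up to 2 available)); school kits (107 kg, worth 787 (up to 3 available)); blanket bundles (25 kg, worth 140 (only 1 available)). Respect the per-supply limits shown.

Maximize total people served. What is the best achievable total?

2195

Ranking by ratio (people served/kg): hygiene kits 8.59, school kits 7.36, cooking oil 6.55, blanket bundles 5.60.
Hygiene kits + 2×school kits + blanket bundles uses 295 of the 299 kg and totals 2195.
That's the maximum — no swap from here does better than 2195.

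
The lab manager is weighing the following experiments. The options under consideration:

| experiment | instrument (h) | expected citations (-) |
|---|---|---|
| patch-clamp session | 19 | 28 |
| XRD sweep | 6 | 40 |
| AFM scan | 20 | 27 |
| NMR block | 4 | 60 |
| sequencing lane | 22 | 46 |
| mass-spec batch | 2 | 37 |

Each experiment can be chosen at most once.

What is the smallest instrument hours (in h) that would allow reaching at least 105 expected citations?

12

Minimise h subject to total expected citations ≥ 105.
XRD sweep + NMR block + mass-spec batch reaches 137 using 12 h.
Below 12 h the best achievable stays under 105.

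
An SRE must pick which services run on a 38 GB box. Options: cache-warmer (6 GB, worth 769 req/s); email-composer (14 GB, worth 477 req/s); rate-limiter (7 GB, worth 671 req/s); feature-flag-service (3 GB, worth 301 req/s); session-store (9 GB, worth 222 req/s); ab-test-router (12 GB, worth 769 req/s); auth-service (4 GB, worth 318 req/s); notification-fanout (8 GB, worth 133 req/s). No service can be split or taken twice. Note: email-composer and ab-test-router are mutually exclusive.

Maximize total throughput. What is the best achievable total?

2828

Taking cache-warmer + rate-limiter + feature-flag-service + ab-test-router + auth-service: 32 GB used, 2828 in throughput.
The closest alternative, cache-warmer + rate-limiter + session-store + ab-test-router + auth-service, reaches only 2749.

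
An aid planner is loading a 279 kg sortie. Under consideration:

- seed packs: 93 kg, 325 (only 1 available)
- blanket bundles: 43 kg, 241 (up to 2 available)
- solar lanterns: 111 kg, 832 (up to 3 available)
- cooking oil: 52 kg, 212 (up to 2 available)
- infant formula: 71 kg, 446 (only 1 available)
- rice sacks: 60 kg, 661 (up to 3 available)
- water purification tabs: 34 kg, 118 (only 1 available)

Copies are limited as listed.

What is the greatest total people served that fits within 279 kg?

2465

By people served per kg: rice sacks 11.02, solar lanterns 7.50, infant formula 6.28, blanket bundles 5.60 lead.
Greedy by ratio would take infant formula + 3×rice sacks: 251 kg used, total 2429.
Dropping infant formula frees 71 kg; slotting in 2×blanket bundles (86 kg) lifts the total to 2465 at 266 kg.
Every other selection either busts 279 kg or exceeds an availability limit or fails to beat 2465.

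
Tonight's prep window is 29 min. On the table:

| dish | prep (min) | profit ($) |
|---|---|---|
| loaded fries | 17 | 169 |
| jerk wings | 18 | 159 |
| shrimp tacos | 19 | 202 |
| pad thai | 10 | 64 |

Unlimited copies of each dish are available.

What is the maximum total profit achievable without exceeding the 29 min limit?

266

Shrimp tacos + pad thai uses 29 of the 29 min and totals 266.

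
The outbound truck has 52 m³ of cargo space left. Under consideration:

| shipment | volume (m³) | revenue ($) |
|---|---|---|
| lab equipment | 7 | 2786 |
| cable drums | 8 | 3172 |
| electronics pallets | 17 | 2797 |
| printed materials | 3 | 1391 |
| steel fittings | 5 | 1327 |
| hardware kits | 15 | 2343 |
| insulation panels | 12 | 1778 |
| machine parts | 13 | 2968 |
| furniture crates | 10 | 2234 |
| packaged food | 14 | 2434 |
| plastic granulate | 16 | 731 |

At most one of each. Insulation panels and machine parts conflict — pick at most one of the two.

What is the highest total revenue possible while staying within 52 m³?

14078

By revenue per m³: printed materials 463.67, lab equipment 398.00, cable drums 396.50 lead.
A density-first pass picks lab equipment + cable drums + printed materials + steel fittings + machine parts + furniture crates — 13878 at 46 m³.
Dropping furniture crates frees 10 m³; slotting in packaged food (14 m³) lifts the total to 14078 at 50 m³.
The spare 2 m³ is too small for any remaining shipment, and no feasible exchange beats 14078.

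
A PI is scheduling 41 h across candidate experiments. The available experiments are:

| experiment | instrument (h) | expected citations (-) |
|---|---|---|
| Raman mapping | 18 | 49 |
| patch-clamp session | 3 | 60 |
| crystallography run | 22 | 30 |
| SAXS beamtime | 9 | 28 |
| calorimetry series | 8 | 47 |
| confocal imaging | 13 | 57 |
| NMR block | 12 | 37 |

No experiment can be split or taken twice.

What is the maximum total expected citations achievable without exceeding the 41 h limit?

The ratio heuristic lands on patch-clamp session + SAXS beamtime + calorimetry series + confocal imaging (192) but leaves 8 h idle.
Replace SAXS beamtime with NMR block: the trade gains 9 net, giving 201 at 36 h.

201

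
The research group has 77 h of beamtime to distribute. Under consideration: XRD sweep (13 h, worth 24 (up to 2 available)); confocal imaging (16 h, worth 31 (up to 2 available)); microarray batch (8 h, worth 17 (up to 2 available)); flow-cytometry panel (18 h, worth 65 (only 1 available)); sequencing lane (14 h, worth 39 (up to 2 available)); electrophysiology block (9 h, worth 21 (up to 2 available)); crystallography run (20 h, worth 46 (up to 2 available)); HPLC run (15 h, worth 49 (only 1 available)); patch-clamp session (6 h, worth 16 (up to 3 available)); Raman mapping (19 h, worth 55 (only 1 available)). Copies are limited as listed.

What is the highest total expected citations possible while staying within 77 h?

230

Greedy by ratio would take flow-cytometry panel + sequencing lane + HPLC run + patch-clamp session + Raman mapping: 72 h used, total 224.
Dropping HPLC run frees 15 h; slotting in sequencing lane + patch-clamp session (20 h) lifts the total to 230 at 77 h.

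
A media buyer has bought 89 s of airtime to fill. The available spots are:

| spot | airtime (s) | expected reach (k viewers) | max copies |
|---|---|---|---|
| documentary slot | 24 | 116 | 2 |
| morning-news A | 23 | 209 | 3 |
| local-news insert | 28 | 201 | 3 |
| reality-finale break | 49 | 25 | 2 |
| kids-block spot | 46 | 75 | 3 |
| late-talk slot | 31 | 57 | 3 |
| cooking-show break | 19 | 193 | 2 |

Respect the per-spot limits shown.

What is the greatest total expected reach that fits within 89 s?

820

Density check — cooking-show break 10.16, morning-news A 9.09, local-news insert 7.18, documentary slot 4.83 are the best per s.
Filling by ratio: 2×morning-news A + 2×cooking-show break for 804, with 5 s left unused.
Dropping cooking-show break frees 19 s; slotting in morning-news A (23 s) lifts the total to 820 at 88 s.
No other feasible combination exceeds 820.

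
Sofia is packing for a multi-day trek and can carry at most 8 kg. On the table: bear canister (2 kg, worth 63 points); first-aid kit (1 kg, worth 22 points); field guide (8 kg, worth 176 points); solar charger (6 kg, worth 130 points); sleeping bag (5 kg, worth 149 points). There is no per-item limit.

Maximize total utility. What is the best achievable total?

Taking 4×bear canister: 8 kg used, 252 in utility.
No other feasible combination exceeds 252.

252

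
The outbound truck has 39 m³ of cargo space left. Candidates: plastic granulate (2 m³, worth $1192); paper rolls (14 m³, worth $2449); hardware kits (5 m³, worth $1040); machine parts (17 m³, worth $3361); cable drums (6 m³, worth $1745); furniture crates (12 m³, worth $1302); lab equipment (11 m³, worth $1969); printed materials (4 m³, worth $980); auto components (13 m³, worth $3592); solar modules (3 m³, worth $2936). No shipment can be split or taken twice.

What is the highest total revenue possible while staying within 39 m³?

12414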